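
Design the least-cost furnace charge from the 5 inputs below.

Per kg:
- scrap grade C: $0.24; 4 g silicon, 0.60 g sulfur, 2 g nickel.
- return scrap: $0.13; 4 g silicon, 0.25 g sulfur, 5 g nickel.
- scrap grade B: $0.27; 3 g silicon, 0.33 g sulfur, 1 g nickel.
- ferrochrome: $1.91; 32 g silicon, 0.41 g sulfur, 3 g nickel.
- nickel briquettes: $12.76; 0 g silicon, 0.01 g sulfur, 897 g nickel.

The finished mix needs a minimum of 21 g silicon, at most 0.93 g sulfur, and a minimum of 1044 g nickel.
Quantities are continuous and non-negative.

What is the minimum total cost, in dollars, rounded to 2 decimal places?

Let x1 = kg of scrap grade C, x2 = kg of return scrap, x3 = kg of scrap grade B, x4 = kg of ferrochrome, x5 = kg of nickel briquettes.
Minimise 0.24x1 + 0.13x2 + 0.27x3 + 1.91x4 + 12.76x5 subject to:
  4x1 + 4x2 + 3x3 + 32x4 ≥ 21   (silicon)
  0.6x1 + 0.25x2 + 0.33x3 + 0.41x4 + 0.01x5 ≤ 0.93   (sulfur)
  2x1 + 5x2 + 1x3 + 3x4 + 897x5 ≥ 1044   (nickel)
  x1, x2, x3, x4, x5 ≥ 0.
The cheapest feasible vertex uses only return scrap, ferrochrome, nickel briquettes; scrap grade C, scrap grade B are not used. The silicon, sulfur, nickel requirements are met with equality.
Optimal quantities: return scrap = 3.268 kg, ferrochrome = 0.2478 kg, nickel briquettes = 1.145 kg.
Objective = 0.13·3.268 + 1.91·0.2478 + 12.76·1.145 = 15.5083.

$15.51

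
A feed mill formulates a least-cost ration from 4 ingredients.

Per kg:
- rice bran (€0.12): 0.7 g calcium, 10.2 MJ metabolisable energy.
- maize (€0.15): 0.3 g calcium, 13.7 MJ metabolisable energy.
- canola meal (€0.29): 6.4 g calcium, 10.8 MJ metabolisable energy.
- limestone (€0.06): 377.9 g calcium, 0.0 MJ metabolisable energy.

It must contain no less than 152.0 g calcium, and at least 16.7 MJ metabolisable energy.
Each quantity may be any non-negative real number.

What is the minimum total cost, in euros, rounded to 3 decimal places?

€0.207

Treat it as an LP. Let x1 = kg of rice bran, x2 = kg of maize, x3 = kg of canola meal, x4 = kg of limestone.
Minimise 0.12x1 + 0.15x2 + 0.29x3 + 0.06x4 subject to:
  0.7x1 + 0.3x2 + 6.4x3 + 377.9x4 ≥ 152   (calcium)
  10.2x1 + 13.7x2 + 10.8x3 ≥ 16.7   (metabolisable energy)
  x1, x2, x3, x4 ≥ 0.
The minimum-cost mix takes nothing from rice bran, canola meal — only maize, limestone. Binding constraints: calcium and metabolisable energy.
Solving gives x2 = 1.219, x4 = 0.4013.
Cost = 0.15·1.219 + 0.06·0.4013 = 0.20693.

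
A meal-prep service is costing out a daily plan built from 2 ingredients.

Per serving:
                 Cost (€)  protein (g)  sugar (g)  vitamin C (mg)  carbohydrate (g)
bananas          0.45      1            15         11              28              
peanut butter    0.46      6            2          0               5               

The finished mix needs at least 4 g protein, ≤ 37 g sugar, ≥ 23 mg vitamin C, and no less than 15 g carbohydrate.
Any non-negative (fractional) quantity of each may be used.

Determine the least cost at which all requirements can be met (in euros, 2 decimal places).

Let x1 = servings of bananas, x2 = servings of peanut butter.
min 0.45x1 + 0.46x2 s.t.:
  1x1 + 6x2 ≥ 4   (protein)
  15x1 + 2x2 ≤ 37   (sugar)
  11x1 ≥ 23   (vitamin C)
  28x1 + 5x2 ≥ 15   (carbohydrate)
  x1, x2 ≥ 0.
Both inputs are positive at the optimum. The protein and vitamin C requirements are met with equality.
Solving gives x1 = 2.091, x2 = 0.3182.
Total cost: 0.45·2.091 + 0.46·0.3182 = 1.0873.

€1.09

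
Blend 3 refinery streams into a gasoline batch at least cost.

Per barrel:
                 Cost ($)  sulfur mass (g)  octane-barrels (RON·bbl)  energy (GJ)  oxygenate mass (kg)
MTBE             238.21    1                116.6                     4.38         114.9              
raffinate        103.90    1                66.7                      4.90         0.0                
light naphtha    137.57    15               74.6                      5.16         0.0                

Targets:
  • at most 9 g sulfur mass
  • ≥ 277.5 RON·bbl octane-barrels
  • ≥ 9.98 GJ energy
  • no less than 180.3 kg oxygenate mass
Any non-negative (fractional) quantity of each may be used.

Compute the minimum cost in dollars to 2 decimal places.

$521.05

Let x1 = barrels of MTBE, x2 = barrels of raffinate, x3 = barrels of light naphtha.
min 238.21x1 + 103.9x2 + 137.57x3 with:
  1x1 + 1x2 + 15x3 ≤ 9   (sulfur mass)
  116.6x1 + 66.7x2 + 74.6x3 ≥ 277.5   (octane-barrels)
  4.38x1 + 4.9x2 + 5.16x3 ≥ 9.98   (energy)
  114.9x1 ≥ 180.3   (oxygenate mass)
  x1, x2, x3 ≥ 0.
The cheapest feasible vertex uses only MTBE, raffinate; light naphtha is not used. There the octane-barrels and oxygenate mass constraints are tight.
So MTBE = 1.56919 barrels, raffinate = 1.41728 barrels.
Hence cost = 238.21·1.56919 + 103.9·1.41728 = $521.0521.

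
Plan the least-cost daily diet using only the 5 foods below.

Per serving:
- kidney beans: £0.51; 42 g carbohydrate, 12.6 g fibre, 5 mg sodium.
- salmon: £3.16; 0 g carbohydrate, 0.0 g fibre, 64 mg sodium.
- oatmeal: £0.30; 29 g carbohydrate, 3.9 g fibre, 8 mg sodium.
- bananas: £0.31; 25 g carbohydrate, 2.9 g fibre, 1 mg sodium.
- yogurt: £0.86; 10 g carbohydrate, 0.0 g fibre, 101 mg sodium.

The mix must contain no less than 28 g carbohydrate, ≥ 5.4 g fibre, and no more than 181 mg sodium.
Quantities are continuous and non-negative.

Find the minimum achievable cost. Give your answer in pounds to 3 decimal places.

£0.307

This is a linear program. Let x1 = servings of kidney beans, x2 = servings of salmon, x3 = servings of oatmeal, x4 = servings of bananas, x5 = servings of yogurt.
Minimise 0.51x1 + 3.16x2 + 0.3x3 + 0.31x4 + 0.86x5 s.t.:
  42x1 + 29x3 + 25x4 + 10x5 ≥ 28   (carbohydrate)
  12.6x1 + 3.9x3 + 2.9x4 ≥ 5.4   (fibre)
  5x1 + 64x2 + 8x3 + 1x4 + 101x5 ≤ 181   (sodium)
  x1, x2, x3, x4, x5 ≥ 0.
The minimum-cost mix takes nothing from salmon, bananas, yogurt — only kidney beans, oatmeal. Binding constraints: carbohydrate and fibre.
Solving gives x1 = 0.2351, x3 = 0.625.
Cost = 0.51·0.2351 + 0.3·0.625 = 0.30740.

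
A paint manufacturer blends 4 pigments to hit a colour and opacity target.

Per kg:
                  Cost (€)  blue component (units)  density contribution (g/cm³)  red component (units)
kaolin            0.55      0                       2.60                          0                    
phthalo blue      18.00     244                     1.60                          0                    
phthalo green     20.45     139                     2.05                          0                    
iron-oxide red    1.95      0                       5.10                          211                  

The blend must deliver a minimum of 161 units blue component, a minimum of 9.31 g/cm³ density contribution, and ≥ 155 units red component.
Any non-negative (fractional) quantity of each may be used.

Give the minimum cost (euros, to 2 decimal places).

Set it up as a linear program. Let x1 = kg of kaolin, x2 = kg of phthalo blue, x3 = kg of phthalo green, x4 = kg of iron-oxide red.
Minimise 0.55x1 + 18x2 + 20.45x3 + 1.95x4 s.t.:
  244x2 + 139x3 ≥ 161   (blue component)
  2.6x1 + 1.6x2 + 2.05x3 + 5.1x4 ≥ 9.31   (density contribution)
  211x4 ≥ 155   (red component)
  x1, x2, x3, x4 ≥ 0.
The minimum-cost mix takes nothing from phthalo green — only kaolin, phthalo blue, iron-oxide red. There the blue component, density contribution, red component constraints are tight.
Optimal quantities: kaolin = 1.734 kg, phthalo blue = 0.6598 kg, iron-oxide red = 0.7346 kg.
Objective = 0.55·1.734 + 18·0.6598 + 1.95·0.7346 = 14.2626.

€14.26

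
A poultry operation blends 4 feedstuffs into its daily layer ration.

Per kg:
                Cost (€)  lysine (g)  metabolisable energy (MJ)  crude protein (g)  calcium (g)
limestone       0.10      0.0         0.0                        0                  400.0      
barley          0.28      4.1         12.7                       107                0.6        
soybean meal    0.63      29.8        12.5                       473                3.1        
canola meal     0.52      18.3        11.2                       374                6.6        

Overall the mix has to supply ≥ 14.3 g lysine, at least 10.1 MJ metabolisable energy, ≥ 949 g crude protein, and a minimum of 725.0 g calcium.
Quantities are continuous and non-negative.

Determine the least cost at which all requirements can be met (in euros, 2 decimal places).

Let x1 = kg of limestone, x2 = kg of barley, x3 = kg of soybean meal, x4 = kg of canola meal.
min 0.1x1 + 0.28x2 + 0.63x3 + 0.52x4 s.t.:
  4.1x2 + 29.8x3 + 18.3x4 ≥ 14.3   (lysine)
  12.7x2 + 12.5x3 + 11.2x4 ≥ 10.1   (metabolisable energy)
  107x2 + 473x3 + 374x4 ≥ 949   (crude protein)
  400x1 + 0.6x2 + 3.1x3 + 6.6x4 ≥ 725   (calcium)
  x1, x2, x3, x4 ≥ 0.
The minimum-cost mix takes nothing from barley, canola meal — only limestone, soybean meal. Binding constraints: crude protein and calcium.
Solving gives x1 = 1.797, x3 = 2.006.
Cost = 0.1·1.797 + 0.63·2.006 = 1.4435.

€1.44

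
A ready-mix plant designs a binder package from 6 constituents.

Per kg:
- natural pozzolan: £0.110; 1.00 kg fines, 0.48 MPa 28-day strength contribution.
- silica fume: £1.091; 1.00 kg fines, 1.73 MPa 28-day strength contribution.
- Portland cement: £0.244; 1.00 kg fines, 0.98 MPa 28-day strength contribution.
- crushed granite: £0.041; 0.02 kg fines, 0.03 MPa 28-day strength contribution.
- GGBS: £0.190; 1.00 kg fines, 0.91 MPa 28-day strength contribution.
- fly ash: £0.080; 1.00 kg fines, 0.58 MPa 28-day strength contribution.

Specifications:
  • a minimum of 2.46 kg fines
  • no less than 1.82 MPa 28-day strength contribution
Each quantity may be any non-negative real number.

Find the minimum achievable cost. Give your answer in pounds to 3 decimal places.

£0.251

This is a linear program. Let x1 = kg of natural pozzolan, x2 = kg of silica fume, x3 = kg of Portland cement, x4 = kg of crushed granite, x5 = kg of GGBS, x6 = kg of fly ash.
Minimize 0.11x1 + 1.091x2 + 0.244x3 + 0.041x4 + 0.19x5 + 0.08x6 with:
  1x1 + 1x2 + 1x3 + 0.02x4 + 1x5 + 1x6 ≥ 2.46   (fines)
  0.48x1 + 1.73x2 + 0.98x3 + 0.03x4 + 0.91x5 + 0.58x6 ≥ 1.82   (28-day strength contribution)
  x1, x2, x3, x4, x5, x6 ≥ 0.
The cheapest feasible vertex uses only fly ash; natural pozzolan, silica fume, Portland cement, crushed granite, GGBS are not used. Binding constraint: 28-day strength contribution.
Optimal quantities: fly ash = 3.138 kg.
Total cost: 0.08·3.138 = 0.25104.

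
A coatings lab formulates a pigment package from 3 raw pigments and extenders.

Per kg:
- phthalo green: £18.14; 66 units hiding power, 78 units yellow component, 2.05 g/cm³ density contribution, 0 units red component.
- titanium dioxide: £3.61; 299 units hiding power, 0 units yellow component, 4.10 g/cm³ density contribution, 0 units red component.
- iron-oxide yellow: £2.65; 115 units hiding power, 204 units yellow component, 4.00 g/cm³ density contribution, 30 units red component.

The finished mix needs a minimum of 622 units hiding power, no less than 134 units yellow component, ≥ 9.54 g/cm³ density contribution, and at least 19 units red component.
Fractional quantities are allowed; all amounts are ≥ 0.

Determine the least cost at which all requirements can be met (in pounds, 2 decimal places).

This is a linear program. Let x1 = kg of phthalo green, x2 = kg of titanium dioxide, x3 = kg of iron-oxide yellow.
Minimise 18.14x1 + 3.61x2 + 2.65x3 subject to:
  66x1 + 299x2 + 115x3 ≥ 622   (hiding power)
  78x1 + 204x3 ≥ 134   (yellow component)
  2.05x1 + 4.1x2 + 4x3 ≥ 9.54   (density contribution)
  30x3 ≥ 19   (red component)
  x1, x2, x3 ≥ 0.
The optimal basis is {titanium dioxide, iron-oxide yellow}; phthalo green drops out. Binding constraints: hiding power and yellow component.
Optimal quantities: titanium dioxide = 1.828 kg, iron-oxide yellow = 0.6569 kg.
Total cost: 3.61·1.828 + 2.65·0.6569 = 8.3399.

£8.34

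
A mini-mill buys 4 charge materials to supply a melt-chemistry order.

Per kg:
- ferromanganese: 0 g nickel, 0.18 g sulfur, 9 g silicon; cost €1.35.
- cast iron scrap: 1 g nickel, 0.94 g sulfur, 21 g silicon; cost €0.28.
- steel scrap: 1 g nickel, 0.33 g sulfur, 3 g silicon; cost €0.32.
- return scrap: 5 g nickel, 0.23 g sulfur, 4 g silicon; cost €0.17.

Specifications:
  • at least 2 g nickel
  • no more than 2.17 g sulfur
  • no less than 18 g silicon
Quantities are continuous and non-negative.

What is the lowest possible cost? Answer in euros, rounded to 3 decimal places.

Let x1 = kg of ferromanganese, x2 = kg of cast iron scrap, x3 = kg of steel scrap, x4 = kg of return scrap.
min 1.35x1 + 0.28x2 + 0.32x3 + 0.17x4 with:
  1x2 + 1x3 + 5x4 ≥ 2   (nickel)
  0.18x1 + 0.94x2 + 0.33x3 + 0.23x4 ≤ 2.17   (sulfur)
  9x1 + 21x2 + 3x3 + 4x4 ≥ 18   (silicon)
  x1, x2, x3, x4 ≥ 0.
The cheapest feasible vertex uses only cast iron scrap, return scrap; ferromanganese, steel scrap are not used. There the nickel and silicon constraints are tight.
So cast iron scrap = 0.8119 kg, return scrap = 0.2376 kg.
Hence cost = 0.28·0.8119 + 0.17·0.2376 = €0.26772.

€0.268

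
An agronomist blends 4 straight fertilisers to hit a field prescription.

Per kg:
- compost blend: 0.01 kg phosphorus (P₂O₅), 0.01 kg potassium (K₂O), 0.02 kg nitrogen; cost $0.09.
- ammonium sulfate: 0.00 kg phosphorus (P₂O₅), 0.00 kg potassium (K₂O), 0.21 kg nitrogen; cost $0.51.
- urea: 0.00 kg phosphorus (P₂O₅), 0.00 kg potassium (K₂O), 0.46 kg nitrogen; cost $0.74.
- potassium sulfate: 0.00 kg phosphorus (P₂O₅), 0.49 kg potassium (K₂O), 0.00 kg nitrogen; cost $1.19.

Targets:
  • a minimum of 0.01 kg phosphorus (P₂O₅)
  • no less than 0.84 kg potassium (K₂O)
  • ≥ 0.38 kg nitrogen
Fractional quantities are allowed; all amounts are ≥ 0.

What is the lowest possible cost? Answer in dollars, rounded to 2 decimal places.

Let x1 = kg of compost blend, x2 = kg of ammonium sulfate, x3 = kg of urea, x4 = kg of potassium sulfate.
Minimise 0.09x1 + 0.51x2 + 0.74x3 + 1.19x4 subject to:
  0.01x1 ≥ 0.01   (phosphorus (P₂O₅))
  0.01x1 + 0.49x4 ≥ 0.84   (potassium (K₂O))
  0.02x1 + 0.21x2 + 0.46x3 ≥ 0.38   (nitrogen)
  x1, x2, x3, x4 ≥ 0.
The optimal basis is {compost blend, urea, potassium sulfate}; ammonium sulfate drops out. There the phosphorus (P₂O₅), potassium (K₂O), nitrogen constraints are tight.
So compost blend = 1 kg, urea = 0.7826 kg, potassium sulfate = 1.694 kg.
Total cost: 0.09·1 + 0.74·0.7826 + 1.19·1.694 = 2.68498.

$2.68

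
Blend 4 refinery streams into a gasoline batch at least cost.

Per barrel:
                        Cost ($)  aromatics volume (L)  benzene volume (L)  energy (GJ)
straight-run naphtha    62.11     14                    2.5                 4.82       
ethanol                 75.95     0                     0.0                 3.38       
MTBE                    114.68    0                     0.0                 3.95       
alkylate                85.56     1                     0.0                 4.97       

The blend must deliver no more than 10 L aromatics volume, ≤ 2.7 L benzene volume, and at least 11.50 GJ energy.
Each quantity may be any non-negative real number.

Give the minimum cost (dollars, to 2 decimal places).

$185.67

Let x1 = barrels of straight-run naphtha, x2 = barrels of ethanol, x3 = barrels of MTBE, x4 = barrels of alkylate.
Minimize 62.11x1 + 75.95x2 + 114.68x3 + 85.56x4 with:
  14x1 + 1x4 ≤ 10   (aromatics volume)
  2.5x1 ≤ 2.7   (benzene volume)
  4.82x1 + 3.38x2 + 3.95x3 + 4.97x4 ≥ 11.5   (energy)
  x1, x2, x3, x4 ≥ 0.
The optimal basis is {straight-run naphtha, alkylate}; ethanol, MTBE drop out. The aromatics volume and energy requirements are met with equality.
So straight-run naphtha = 0.58987 barrels, alkylate = 1.7418 barrels.
Hence cost = 62.11·0.58987 + 85.56·1.7418 = $185.6652.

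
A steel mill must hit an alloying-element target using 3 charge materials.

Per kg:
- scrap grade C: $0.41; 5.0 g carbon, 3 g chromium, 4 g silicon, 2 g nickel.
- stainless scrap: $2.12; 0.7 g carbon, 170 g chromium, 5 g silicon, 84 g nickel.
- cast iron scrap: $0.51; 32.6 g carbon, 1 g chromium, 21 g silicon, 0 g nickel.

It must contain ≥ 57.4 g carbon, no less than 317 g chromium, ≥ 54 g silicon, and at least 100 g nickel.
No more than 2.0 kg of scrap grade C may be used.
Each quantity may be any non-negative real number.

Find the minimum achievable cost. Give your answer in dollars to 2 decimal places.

Let x1 = kg of scrap grade C, x2 = kg of stainless scrap, x3 = kg of cast iron scrap.
Minimize 0.41x1 + 2.12x2 + 0.51x3 with:
  5x1 + 0.7x2 + 32.6x3 ≥ 57.4   (carbon)
  3x1 + 170x2 + 1x3 ≥ 317   (chromium)
  4x1 + 5x2 + 21x3 ≥ 54   (silicon)
  2x1 + 84x2 ≥ 100   (nickel)
  x1 ≤ 2
  x1, x2, x3 ≥ 0.
At the optimum only stainless scrap, cast iron scrap are positive (scrap grade C = 0). Binding constraints: chromium and silicon.
So stainless scrap = 1.852 kg, cast iron scrap = 2.13 kg.
Total cost: 2.12·1.852 + 0.51·2.13 = 5.0125.

$5.01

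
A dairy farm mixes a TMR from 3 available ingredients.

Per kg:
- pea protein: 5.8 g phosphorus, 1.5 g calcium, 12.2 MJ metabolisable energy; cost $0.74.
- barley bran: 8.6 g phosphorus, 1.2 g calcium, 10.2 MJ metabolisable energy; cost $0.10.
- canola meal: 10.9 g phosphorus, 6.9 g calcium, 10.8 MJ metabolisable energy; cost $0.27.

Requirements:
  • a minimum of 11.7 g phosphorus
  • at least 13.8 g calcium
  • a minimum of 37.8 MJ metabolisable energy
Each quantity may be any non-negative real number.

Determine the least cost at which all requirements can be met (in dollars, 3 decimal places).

Let x1 = kg of pea protein, x2 = kg of barley bran, x3 = kg of canola meal.
Minimise 0.74x1 + 0.1x2 + 0.27x3 s.t.:
  5.8x1 + 8.6x2 + 10.9x3 ≥ 11.7   (phosphorus)
  1.5x1 + 1.2x2 + 6.9x3 ≥ 13.8   (calcium)
  12.2x1 + 10.2x2 + 10.8x3 ≥ 37.8   (metabolisable energy)
  x1, x2, x3 ≥ 0.
The optimal basis is {barley bran, canola meal}; pea protein drops out. Binding constraints: calcium and metabolisable energy.
So barley bran = 1.947 kg, canola meal = 1.661 kg.
Total cost: 0.1·1.947 + 0.27·1.661 = 0.64317.

$0.643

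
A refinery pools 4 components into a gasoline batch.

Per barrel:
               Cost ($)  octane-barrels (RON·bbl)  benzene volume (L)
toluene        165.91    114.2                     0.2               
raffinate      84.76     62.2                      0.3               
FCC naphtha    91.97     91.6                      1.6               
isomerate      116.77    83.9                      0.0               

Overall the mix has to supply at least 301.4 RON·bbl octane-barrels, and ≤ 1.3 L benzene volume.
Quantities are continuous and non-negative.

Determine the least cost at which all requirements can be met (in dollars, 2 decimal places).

$390.62

Set it up as a linear program. Let x1 = barrels of toluene, x2 = barrels of raffinate, x3 = barrels of FCC naphtha, x4 = barrels of isomerate.
Minimize 165.91x1 + 84.76x2 + 91.97x3 + 116.77x4 with:
  114.2x1 + 62.2x2 + 91.6x3 + 83.9x4 ≥ 301.4   (octane-barrels)
  0.2x1 + 0.3x2 + 1.6x3 ≤ 1.3   (benzene volume)
  x1, x2, x3, x4 ≥ 0.
The minimum-cost mix takes nothing from toluene, raffinate — only FCC naphtha, isomerate. There the octane-barrels and benzene volume constraints are tight.
Optimal quantities: FCC naphtha = 0.8125 barrels, isomerate = 2.7053 barrels.
Hence cost = 91.97·0.8125 + 116.77·2.7053 = $390.6235.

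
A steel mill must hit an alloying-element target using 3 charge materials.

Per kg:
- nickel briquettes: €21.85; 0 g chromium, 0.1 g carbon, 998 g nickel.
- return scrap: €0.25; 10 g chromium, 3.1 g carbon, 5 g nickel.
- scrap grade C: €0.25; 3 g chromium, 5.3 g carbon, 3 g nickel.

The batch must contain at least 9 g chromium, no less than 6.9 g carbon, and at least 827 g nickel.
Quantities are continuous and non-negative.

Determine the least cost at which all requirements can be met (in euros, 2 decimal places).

€18.36

Set it up as a linear program. Let x1 = kg of nickel briquettes, x2 = kg of return scrap, x3 = kg of scrap grade C.
Minimise 21.85x1 + 0.25x2 + 0.25x3 subject to:
  10x2 + 3x3 ≥ 9   (chromium)
  0.1x1 + 3.1x2 + 5.3x3 ≥ 6.9   (carbon)
  998x1 + 5x2 + 3x3 ≥ 827   (nickel)
  x1, x2, x3 ≥ 0.
All 3 inputs are positive at the optimum. Binding constraints: chromium, carbon, nickel.
Solving gives x1 = 0.8228, x2 = 0.6235, x3 = 0.9217.
Objective = 21.85·0.8228 + 0.25·0.6235 + 0.25·0.9217 = 18.3645.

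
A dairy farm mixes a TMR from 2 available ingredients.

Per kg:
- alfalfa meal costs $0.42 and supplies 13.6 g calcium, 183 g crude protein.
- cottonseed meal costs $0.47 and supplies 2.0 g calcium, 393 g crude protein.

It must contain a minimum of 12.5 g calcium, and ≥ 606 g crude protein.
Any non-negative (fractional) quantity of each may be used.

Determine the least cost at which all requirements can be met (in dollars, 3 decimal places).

$0.874

This is a linear program. Let x1 = kg of alfalfa meal, x2 = kg of cottonseed meal.
min 0.42x1 + 0.47x2 subject to:
  13.6x1 + 2x2 ≥ 12.5   (calcium)
  183x1 + 393x2 ≥ 606   (crude protein)
  x1, x2 ≥ 0.
Both inputs are positive at the optimum. Binding constraints: calcium and crude protein.
So alfalfa meal = 0.7433 kg, cottonseed meal = 1.196 kg.
Cost = 0.42·0.7433 + 0.47·1.196 = 0.87431.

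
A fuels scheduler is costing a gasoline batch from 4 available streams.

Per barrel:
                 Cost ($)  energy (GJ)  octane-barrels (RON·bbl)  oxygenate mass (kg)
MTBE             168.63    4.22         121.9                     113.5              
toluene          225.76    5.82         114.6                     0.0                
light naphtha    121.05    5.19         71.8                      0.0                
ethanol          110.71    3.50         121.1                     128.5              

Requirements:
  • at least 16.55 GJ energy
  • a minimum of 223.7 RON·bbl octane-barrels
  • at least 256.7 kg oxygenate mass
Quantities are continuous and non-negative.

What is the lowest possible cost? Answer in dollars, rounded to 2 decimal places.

$444.09

This is a linear program. Let x1 = barrels of MTBE, x2 = barrels of toluene, x3 = barrels of light naphtha, x4 = barrels of ethanol.
Minimize 168.63x1 + 225.76x2 + 121.05x3 + 110.71x4 with:
  4.22x1 + 5.82x2 + 5.19x3 + 3.5x4 ≥ 16.55   (energy)
  121.9x1 + 114.6x2 + 71.8x3 + 121.1x4 ≥ 223.7   (octane-barrels)
  113.5x1 + 128.5x4 ≥ 256.7   (oxygenate mass)
  x1, x2, x3, x4 ≥ 0.
The optimal basis is {light naphtha, ethanol}; MTBE, toluene drop out. The energy and oxygenate mass requirements are met with equality.
Solving gives x3 = 1.84165, x4 = 1.99767.
Objective = 121.05·1.84165 + 110.71·1.99767 = 444.0938.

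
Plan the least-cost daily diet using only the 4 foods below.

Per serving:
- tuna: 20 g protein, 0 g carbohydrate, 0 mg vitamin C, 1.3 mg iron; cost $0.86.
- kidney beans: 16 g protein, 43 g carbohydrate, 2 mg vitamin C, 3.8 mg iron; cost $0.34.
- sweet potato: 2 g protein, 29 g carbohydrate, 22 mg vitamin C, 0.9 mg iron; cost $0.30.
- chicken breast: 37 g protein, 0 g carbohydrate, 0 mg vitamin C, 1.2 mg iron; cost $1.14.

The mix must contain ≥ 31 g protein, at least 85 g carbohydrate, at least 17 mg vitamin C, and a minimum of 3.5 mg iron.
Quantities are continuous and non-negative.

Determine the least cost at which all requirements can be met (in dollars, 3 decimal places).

$0.814

Treat it as an LP. Let x1 = servings of tuna, x2 = servings of kidney beans, x3 = servings of sweet potato, x4 = servings of chicken breast.
min 0.86x1 + 0.34x2 + 0.3x3 + 1.14x4 subject to:
  20x1 + 16x2 + 2x3 + 37x4 ≥ 31   (protein)
  43x2 + 29x3 ≥ 85   (carbohydrate)
  2x2 + 22x3 ≥ 17   (vitamin C)
  1.3x1 + 3.8x2 + 0.9x3 + 1.2x4 ≥ 3.5   (iron)
  x1, x2, x3, x4 ≥ 0.
At the optimum only kidney beans, sweet potato are positive (tuna, chicken breast = 0). There the protein and vitamin C constraints are tight.
Optimal quantities: kidney beans = 1.862 servings, sweet potato = 0.6034 servings.
Hence cost = 0.34·1.862 + 0.3·0.6034 = $0.81410.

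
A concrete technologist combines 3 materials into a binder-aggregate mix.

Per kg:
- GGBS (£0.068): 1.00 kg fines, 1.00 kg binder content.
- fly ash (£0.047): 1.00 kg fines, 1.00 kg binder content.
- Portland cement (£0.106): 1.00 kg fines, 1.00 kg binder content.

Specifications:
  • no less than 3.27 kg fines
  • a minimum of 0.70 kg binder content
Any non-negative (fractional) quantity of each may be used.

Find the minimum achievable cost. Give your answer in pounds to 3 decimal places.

£0.154

Let x1 = kg of GGBS, x2 = kg of fly ash, x3 = kg of Portland cement.
Minimize 0.068x1 + 0.047x2 + 0.106x3 subject to:
  1x1 + 1x2 + 1x3 ≥ 3.27   (fines)
  1x1 + 1x2 + 1x3 ≥ 0.7   (binder content)
  x1, x2, x3 ≥ 0.
At the optimum only fly ash is positive (GGBS, Portland cement = 0). The fines requirement is met with equality.
So fly ash = 3.27 kg.
Hence cost = 0.047·3.27 = £0.15369.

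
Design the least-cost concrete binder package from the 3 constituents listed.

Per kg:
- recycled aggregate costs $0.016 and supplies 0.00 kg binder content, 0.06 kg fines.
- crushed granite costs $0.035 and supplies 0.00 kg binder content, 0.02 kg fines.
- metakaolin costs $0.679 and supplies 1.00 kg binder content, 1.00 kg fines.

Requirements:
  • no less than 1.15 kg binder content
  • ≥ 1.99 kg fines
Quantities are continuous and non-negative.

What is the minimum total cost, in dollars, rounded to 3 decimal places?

$1.005

Set it up as a linear program. Let x1 = kg of recycled aggregate, x2 = kg of crushed granite, x3 = kg of metakaolin.
Minimise 0.016x1 + 0.035x2 + 0.679x3 s.t.:
  1x3 ≥ 1.15   (binder content)
  0.06x1 + 0.02x2 + 1x3 ≥ 1.99   (fines)
  x1, x2, x3 ≥ 0.
The cheapest feasible vertex uses only recycled aggregate, metakaolin; crushed granite is not used. The binder content and fines requirements are met with equality.
So recycled aggregate = 14 kg, metakaolin = 1.15 kg.
Hence cost = 0.016·14 + 0.679·1.15 = $1.00485.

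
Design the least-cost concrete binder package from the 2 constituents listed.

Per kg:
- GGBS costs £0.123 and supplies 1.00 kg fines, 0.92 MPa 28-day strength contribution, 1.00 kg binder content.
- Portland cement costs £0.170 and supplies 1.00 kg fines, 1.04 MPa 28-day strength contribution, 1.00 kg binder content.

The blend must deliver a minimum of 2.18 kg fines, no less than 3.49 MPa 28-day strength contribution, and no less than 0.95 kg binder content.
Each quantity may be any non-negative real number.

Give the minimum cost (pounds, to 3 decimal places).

£0.467

Let x1 = kg of GGBS, x2 = kg of Portland cement.
Minimise 0.123x1 + 0.17x2 subject to:
  1x1 + 1x2 ≥ 2.18   (fines)
  0.92x1 + 1.04x2 ≥ 3.49   (28-day strength contribution)
  1x1 + 1x2 ≥ 0.95   (binder content)
  x1, x2 ≥ 0.
The optimal basis is {GGBS}; Portland cement drops out. The 28-day strength contribution requirement is met with equality.
Optimal quantities: GGBS = 3.793 kg.
Cost = 0.123·3.793 = 0.46654.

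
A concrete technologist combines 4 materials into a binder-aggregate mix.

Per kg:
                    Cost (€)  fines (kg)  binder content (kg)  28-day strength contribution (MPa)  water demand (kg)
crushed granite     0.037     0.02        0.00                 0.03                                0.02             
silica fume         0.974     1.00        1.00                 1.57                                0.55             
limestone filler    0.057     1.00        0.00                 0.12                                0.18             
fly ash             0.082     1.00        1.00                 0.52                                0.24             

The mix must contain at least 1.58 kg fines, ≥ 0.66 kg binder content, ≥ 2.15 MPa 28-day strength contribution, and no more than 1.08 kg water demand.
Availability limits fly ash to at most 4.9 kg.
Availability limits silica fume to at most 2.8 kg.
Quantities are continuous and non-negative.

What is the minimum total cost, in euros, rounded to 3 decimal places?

This is a linear program. Let x1 = kg of crushed granite, x2 = kg of silica fume, x3 = kg of limestone filler, x4 = kg of fly ash.
Minimise 0.037x1 + 0.974x2 + 0.057x3 + 0.082x4 subject to:
  0.02x1 + 1x2 + 1x3 + 1x4 ≥ 1.58   (fines)
  1x2 + 1x4 ≥ 0.66   (binder content)
  0.03x1 + 1.57x2 + 0.12x3 + 0.52x4 ≥ 2.15   (28-day strength contribution)
  0.02x1 + 0.55x2 + 0.18x3 + 0.24x4 ≤ 1.08   (water demand)
  x4 ≤ 4.9
  x2 ≤ 2.8
  x1, x2, x3, x4 ≥ 0.
At the optimum only fly ash is positive (crushed granite, silica fume, limestone filler = 0). Binding constraint: 28-day strength contribution.
That vertex is x4 = 4.135.
Total cost: 0.082·4.135 = 0.33907.

€0.339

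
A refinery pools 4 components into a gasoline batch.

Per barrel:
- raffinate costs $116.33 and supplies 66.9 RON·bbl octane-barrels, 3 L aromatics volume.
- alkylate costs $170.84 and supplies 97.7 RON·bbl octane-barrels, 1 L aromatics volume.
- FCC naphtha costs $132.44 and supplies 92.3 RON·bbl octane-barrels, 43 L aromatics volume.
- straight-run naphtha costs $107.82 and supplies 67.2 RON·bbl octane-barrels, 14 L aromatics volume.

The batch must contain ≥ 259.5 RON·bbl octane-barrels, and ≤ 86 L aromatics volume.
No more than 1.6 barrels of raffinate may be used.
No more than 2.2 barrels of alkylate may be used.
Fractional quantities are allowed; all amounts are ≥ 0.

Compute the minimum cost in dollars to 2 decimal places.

Let x1 = barrels of raffinate, x2 = barrels of alkylate, x3 = barrels of FCC naphtha, x4 = barrels of straight-run naphtha.
Minimise 116.33x1 + 170.84x2 + 132.44x3 + 107.82x4 subject to:
  66.9x1 + 97.7x2 + 92.3x3 + 67.2x4 ≥ 259.5   (octane-barrels)
  3x1 + 1x2 + 43x3 + 14x4 ≤ 86   (aromatics volume)
  x1 ≤ 1.6
  x2 ≤ 2.2
  x1, x2, x3, x4 ≥ 0.
The optimal basis is {FCC naphtha, straight-run naphtha}; raffinate, alkylate drop out. There the octane-barrels and aromatics volume constraints are tight.
So FCC naphtha = 1.3436 barrels, straight-run naphtha = 2.0162 barrels.
Cost = 132.44·1.3436 + 107.82·2.0162 = 395.3331.

$395.33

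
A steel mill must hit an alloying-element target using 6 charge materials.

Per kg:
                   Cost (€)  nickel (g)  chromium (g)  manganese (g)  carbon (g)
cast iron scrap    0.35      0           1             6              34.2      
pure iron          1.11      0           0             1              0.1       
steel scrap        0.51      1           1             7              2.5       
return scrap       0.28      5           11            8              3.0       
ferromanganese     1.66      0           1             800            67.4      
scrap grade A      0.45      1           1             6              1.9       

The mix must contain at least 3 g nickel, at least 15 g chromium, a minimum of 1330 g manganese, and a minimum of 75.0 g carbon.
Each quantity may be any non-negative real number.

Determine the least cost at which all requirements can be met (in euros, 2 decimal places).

Set it up as a linear program. Let x1 = kg of cast iron scrap, x2 = kg of pure iron, x3 = kg of steel scrap, x4 = kg of return scrap, x5 = kg of ferromanganese, x6 = kg of scrap grade A.
Minimize 0.35x1 + 1.11x2 + 0.51x3 + 0.28x4 + 1.66x5 + 0.45x6 s.t.:
  1x3 + 5x4 + 1x6 ≥ 3   (nickel)
  1x1 + 1x3 + 11x4 + 1x5 + 1x6 ≥ 15   (chromium)
  6x1 + 1x2 + 7x3 + 8x4 + 800x5 + 6x6 ≥ 1330   (manganese)
  34.2x1 + 0.1x2 + 2.5x3 + 3x4 + 67.4x5 + 1.9x6 ≥ 75   (carbon)
  x1, x2, x3, x4, x5, x6 ≥ 0.
The cheapest feasible vertex uses only return scrap, ferromanganese; cast iron scrap, pure iron, steel scrap, scrap grade A are not used. The chromium and manganese requirements are met with equality.
Solving gives x4 = 1.214, x5 = 1.65.
Hence cost = 0.28·1.214 + 1.66·1.65 = €3.0789.

€3.08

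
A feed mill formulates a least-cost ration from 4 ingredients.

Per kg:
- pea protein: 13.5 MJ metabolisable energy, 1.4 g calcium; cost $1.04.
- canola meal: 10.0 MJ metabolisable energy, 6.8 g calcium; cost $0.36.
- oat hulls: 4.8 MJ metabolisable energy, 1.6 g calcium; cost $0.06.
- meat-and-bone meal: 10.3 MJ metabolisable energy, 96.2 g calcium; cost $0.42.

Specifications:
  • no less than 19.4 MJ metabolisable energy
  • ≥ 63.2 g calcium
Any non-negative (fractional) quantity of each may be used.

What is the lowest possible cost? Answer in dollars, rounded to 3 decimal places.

Let x1 = kg of pea protein, x2 = kg of canola meal, x3 = kg of oat hulls, x4 = kg of meat-and-bone meal.
Minimise 1.04x1 + 0.36x2 + 0.06x3 + 0.42x4 s.t.:
  13.5x1 + 10x2 + 4.8x3 + 10.3x4 ≥ 19.4   (metabolisable energy)
  1.4x1 + 6.8x2 + 1.6x3 + 96.2x4 ≥ 63.2   (calcium)
  x1, x2, x3, x4 ≥ 0.
The optimal basis is {oat hulls, meat-and-bone meal}; pea protein, canola meal drop out. There the metabolisable energy and calcium constraints are tight.
Optimal quantities: oat hulls = 2.729 kg, meat-and-bone meal = 0.6116 kg.
Hence cost = 0.06·2.729 + 0.42·0.6116 = $0.42061.

$0.421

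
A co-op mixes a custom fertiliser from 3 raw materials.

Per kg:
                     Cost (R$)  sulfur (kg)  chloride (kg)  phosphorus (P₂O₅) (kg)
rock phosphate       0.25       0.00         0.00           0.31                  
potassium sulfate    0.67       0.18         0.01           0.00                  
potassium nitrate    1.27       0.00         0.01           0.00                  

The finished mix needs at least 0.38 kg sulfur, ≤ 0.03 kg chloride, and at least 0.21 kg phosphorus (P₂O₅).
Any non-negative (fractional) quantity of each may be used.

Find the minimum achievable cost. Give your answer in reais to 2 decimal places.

Let x1 = kg of rock phosphate, x2 = kg of potassium sulfate, x3 = kg of potassium nitrate.
min 0.25x1 + 0.67x2 + 1.27x3 s.t.:
  0.18x2 ≥ 0.38   (sulfur)
  0.01x2 + 0.01x3 ≤ 0.03   (chloride)
  0.31x1 ≥ 0.21   (phosphorus (P₂O₅))
  x1, x2, x3 ≥ 0.
The cheapest feasible vertex uses only rock phosphate, potassium sulfate; potassium nitrate is not used. The sulfur and phosphorus (P₂O₅) requirements are met with equality.
That vertex is x1 = 0.6774, x2 = 2.111.
Hence cost = 0.25·0.6774 + 0.67·2.111 = R$1.5837.

R$1.58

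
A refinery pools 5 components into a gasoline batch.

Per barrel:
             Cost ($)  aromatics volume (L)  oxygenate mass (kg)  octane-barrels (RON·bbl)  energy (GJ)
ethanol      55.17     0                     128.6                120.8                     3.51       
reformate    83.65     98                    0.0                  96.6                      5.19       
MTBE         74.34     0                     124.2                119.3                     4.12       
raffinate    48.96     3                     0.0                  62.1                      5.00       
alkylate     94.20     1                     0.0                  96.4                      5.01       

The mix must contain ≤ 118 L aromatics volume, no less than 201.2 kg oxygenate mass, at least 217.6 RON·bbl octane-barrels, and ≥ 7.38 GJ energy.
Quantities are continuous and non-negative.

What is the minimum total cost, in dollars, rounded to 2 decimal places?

Set it up as a linear program. Let x1 = barrels of ethanol, x2 = barrels of reformate, x3 = barrels of MTBE, x4 = barrels of raffinate, x5 = barrels of alkylate.
min 55.17x1 + 83.65x2 + 74.34x3 + 48.96x4 + 94.2x5 subject to:
  98x2 + 3x4 + 1x5 ≤ 118   (aromatics volume)
  128.6x1 + 124.2x3 ≥ 201.2   (oxygenate mass)
  120.8x1 + 96.6x2 + 119.3x3 + 62.1x4 + 96.4x5 ≥ 217.6   (octane-barrels)
  3.51x1 + 5.19x2 + 4.12x3 + 5x4 + 5.01x5 ≥ 7.38   (energy)
  x1, x2, x3, x4, x5 ≥ 0.
The cheapest feasible vertex uses only ethanol, raffinate; reformate, MTBE, alkylate are not used. Binding constraints: octane-barrels and energy.
Optimal quantities: ethanol = 1.6312 barrels, raffinate = 0.33088 barrels.
Cost = 55.17·1.6312 + 48.96·0.33088 = 106.1932.

$106.19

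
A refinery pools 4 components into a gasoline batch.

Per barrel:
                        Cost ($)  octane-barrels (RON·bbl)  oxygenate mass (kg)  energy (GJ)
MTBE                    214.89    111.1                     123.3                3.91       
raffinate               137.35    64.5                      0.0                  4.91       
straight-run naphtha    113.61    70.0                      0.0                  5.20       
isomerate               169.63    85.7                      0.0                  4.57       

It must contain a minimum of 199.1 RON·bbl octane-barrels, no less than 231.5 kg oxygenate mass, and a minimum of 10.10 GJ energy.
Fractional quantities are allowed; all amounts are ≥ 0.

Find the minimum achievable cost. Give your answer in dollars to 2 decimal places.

This is a linear program. Let x1 = barrels of MTBE, x2 = barrels of raffinate, x3 = barrels of straight-run naphtha, x4 = barrels of isomerate.
min 214.89x1 + 137.35x2 + 113.61x3 + 169.63x4 s.t.:
  111.1x1 + 64.5x2 + 70x3 + 85.7x4 ≥ 199.1   (octane-barrels)
  123.3x1 ≥ 231.5   (oxygenate mass)
  3.91x1 + 4.91x2 + 5.2x3 + 4.57x4 ≥ 10.1   (energy)
  x1, x2, x3, x4 ≥ 0.
At the optimum only MTBE, straight-run naphtha are positive (raffinate, isomerate = 0). The oxygenate mass and energy requirements are met with equality.
That vertex is x1 = 1.87753, x3 = 0.530546.
Objective = 214.89·1.87753 + 113.61·0.530546 = 463.7378.

$463.74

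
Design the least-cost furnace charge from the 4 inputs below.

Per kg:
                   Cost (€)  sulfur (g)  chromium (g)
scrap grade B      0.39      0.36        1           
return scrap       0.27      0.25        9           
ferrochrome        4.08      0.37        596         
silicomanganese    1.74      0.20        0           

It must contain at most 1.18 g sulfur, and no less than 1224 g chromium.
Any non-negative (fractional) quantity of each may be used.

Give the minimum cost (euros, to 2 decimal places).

Let x1 = kg of scrap grade B, x2 = kg of return scrap, x3 = kg of ferrochrome, x4 = kg of silicomanganese.
Minimise 0.39x1 + 0.27x2 + 4.08x3 + 1.74x4 with:
  0.36x1 + 0.25x2 + 0.37x3 + 0.2x4 ≤ 1.18   (sulfur)
  1x1 + 9x2 + 596x3 ≥ 1224   (chromium)
  x1, x2, x3, x4 ≥ 0.
The optimal basis is {ferrochrome}; scrap grade B, return scrap, silicomanganese drop out. The chromium requirement is met with equality.
Solving gives x3 = 2.054.
Objective = 4.08·2.054 = 8.3803.

€8.38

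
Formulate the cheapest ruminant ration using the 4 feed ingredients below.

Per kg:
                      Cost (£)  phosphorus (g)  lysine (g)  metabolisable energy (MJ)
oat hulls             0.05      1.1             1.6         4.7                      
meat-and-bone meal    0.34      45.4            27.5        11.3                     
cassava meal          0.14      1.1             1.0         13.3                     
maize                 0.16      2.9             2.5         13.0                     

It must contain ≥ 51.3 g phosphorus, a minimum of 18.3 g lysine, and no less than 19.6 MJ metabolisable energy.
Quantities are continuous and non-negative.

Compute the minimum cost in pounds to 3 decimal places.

£0.449

Let x1 = kg of oat hulls, x2 = kg of meat-and-bone meal, x3 = kg of cassava meal, x4 = kg of maize.
Minimize 0.05x1 + 0.34x2 + 0.14x3 + 0.16x4 s.t.:
  1.1x1 + 45.4x2 + 1.1x3 + 2.9x4 ≥ 51.3   (phosphorus)
  1.6x1 + 27.5x2 + 1x3 + 2.5x4 ≥ 18.3   (lysine)
  4.7x1 + 11.3x2 + 13.3x3 + 13x4 ≥ 19.6   (metabolisable energy)
  x1, x2, x3, x4 ≥ 0.
At the optimum only oat hulls, meat-and-bone meal are positive (cassava meal, maize = 0). Binding constraints: phosphorus and metabolisable energy.
Solving gives x1 = 1.543, x2 = 1.093.
Total cost: 0.05·1.543 + 0.34·1.093 = 0.44877.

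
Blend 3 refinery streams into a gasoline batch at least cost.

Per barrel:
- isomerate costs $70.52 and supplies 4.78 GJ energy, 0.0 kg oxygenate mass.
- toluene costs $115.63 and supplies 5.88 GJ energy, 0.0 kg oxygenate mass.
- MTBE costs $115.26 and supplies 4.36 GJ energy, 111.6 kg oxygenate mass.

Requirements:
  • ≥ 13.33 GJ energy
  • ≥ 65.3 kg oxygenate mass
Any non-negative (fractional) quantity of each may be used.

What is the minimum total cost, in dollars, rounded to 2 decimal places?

Treat it as an LP. Let x1 = barrels of isomerate, x2 = barrels of toluene, x3 = barrels of MTBE.
Minimise 70.52x1 + 115.63x2 + 115.26x3 with:
  4.78x1 + 5.88x2 + 4.36x3 ≥ 13.33   (energy)
  111.6x3 ≥ 65.3   (oxygenate mass)
  x1, x2, x3 ≥ 0.
The minimum-cost mix takes nothing from toluene — only isomerate, MTBE. Binding constraints: energy and oxygenate mass.
That vertex is x1 = 2.255, x3 = 0.5851.
Cost = 70.52·2.255 + 115.26·0.5851 = 226.4612.

$226.46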